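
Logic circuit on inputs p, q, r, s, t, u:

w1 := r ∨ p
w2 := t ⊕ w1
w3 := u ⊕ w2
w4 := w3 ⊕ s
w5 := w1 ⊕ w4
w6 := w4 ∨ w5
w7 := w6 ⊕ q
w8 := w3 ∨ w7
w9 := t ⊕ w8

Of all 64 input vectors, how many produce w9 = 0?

w9 = t ⊕ w8 must be 0, so t and w8 are equal.
Enumerating the 64 input combinations, 32 give w9 = 0 and 32 give w9 = 1.

32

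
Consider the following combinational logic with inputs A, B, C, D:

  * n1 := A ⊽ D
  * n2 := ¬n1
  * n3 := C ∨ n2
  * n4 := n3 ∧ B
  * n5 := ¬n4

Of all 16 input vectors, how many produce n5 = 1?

n5 = ¬n4 must be 1, so n4 = 0.
n4 = n3 ∧ B must be 0, so at least one of n3, B is 0.
Enumerating the 16 input combinations, 9 give n5 = 1 and 7 give n5 = 0.

9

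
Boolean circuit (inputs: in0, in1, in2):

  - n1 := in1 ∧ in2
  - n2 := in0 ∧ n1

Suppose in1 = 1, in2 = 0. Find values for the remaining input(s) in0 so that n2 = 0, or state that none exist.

in0=0

Check with in1 = 1, in2 = 0 and in0=0:
n1 = in1 ∧ in2 = 1 ∧ 0 = 0
n2 = in0 ∧ n1 = 0 ∧ 0 = 0
So n2 = 0.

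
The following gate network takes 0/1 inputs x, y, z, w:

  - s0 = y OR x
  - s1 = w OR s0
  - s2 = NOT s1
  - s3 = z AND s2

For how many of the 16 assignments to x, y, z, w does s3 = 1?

1

s3 = z AND s2 must be 1, so both z = 1 and s2 = 1.
s2 = NOT s1 must be 1, so s1 = 0.
Satisfying assignments:
  x=0, y=0, z=1, w=0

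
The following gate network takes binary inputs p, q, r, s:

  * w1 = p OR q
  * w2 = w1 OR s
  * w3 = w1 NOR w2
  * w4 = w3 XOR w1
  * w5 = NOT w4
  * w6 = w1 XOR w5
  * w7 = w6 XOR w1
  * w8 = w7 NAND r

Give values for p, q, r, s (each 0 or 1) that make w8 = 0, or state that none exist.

p=0 q=0 r=1 s=1

Check with p=0 q=0 r=1 s=1:
w1 = p OR q = 0 OR 0 = 0
w2 = w1 OR s = 0 OR 1 = 1
w3 = w1 NOR w2 = 0 NOR 1 = 0
w4 = w3 XOR w1 = 0 XOR 0 = 0
w5 = NOT w4 = NOT 0 = 1
w6 = w1 XOR w5 = 0 XOR 1 = 1
w7 = w6 XOR w1 = 1 XOR 0 = 1
w8 = w7 NAND r = 1 NAND 1 = 0
So w8 = 0 as required.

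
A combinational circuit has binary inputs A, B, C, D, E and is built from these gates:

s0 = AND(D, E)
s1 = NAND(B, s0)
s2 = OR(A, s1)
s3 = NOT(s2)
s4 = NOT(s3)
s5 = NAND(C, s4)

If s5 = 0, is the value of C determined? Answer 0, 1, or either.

s5 = NAND(C, s4) must be 0, so both C = 1 and s4 = 1.
s4 = NOT(s3) must be 1, so s3 = 0.
Every assignment with s5 = 0 has C = 1; there are 15 such assignment(s).

1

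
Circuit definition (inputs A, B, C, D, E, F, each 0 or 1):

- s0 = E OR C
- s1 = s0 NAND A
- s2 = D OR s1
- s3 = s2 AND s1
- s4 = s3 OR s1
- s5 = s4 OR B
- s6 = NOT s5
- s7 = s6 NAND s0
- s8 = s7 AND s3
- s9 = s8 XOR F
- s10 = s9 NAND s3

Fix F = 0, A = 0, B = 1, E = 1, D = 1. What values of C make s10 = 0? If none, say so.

C=0

s10 = s9 NAND s3 must be 0, so both s9 = 1 and s3 = 1.
Check with F = 0, A = 0, B = 1, E = 1, D = 1 and C=0:
s0 = E OR C = 1 OR 0 = 1
s1 = s0 NAND A = 1 NAND 0 = 1
s2 = D OR s1 = 1 OR 1 = 1
s3 = s2 AND s1 = 1 AND 1 = 1
s4 = s3 OR s1 = 1 OR 1 = 1
s5 = s4 OR B = 1 OR 1 = 1
s6 = NOT s5 = NOT 1 = 0
s7 = s6 NAND s0 = 0 NAND 1 = 1
s8 = s7 AND s3 = 1 AND 1 = 1
s9 = s8 XOR F = 1 XOR 0 = 1
s10 = s9 NAND s3 = 1 NAND 1 = 0
So s10 = 0.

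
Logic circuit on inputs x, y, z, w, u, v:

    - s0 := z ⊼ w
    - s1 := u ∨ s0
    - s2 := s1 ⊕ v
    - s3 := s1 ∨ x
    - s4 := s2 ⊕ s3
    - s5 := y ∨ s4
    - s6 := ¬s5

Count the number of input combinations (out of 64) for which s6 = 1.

s6 = ¬s5 must be 1, so s5 = 0.
s5 = y ∨ s4 must be 0, so both y = 0 and s4 = 0.
Enumerating the 64 input combinations, 16 give s6 = 1 and 48 give s6 = 0.

16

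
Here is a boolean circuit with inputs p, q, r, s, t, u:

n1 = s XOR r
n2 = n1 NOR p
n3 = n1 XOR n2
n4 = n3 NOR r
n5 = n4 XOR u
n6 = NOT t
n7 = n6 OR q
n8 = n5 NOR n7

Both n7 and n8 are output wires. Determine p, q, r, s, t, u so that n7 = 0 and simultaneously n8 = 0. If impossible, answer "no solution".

p=0 q=0 r=0 s=1 t=1 u=1

Check with p=0 q=0 r=0 s=1 t=1 u=1:
n1 = s XOR r = 1 XOR 0 = 1
n2 = n1 NOR p = 1 NOR 0 = 0
n3 = n1 XOR n2 = 1 XOR 0 = 1
n4 = n3 NOR r = 1 NOR 0 = 0
n5 = n4 XOR u = 0 XOR 1 = 1
n6 = NOT t = NOT 1 = 0
n7 = n6 OR q = 0 OR 0 = 0
n8 = n5 NOR n7 = 1 NOR 0 = 0
So n7 = 0 and n8 = 0.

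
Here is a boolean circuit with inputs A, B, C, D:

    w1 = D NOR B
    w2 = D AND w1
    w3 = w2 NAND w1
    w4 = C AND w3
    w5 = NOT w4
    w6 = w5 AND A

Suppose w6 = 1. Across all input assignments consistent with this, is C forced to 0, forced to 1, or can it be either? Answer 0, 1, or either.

0

w6 = w5 AND A must be 1, so both w5 = 1 and A = 1.
Every assignment with w6 = 1 has C = 0; there are 4 such assignment(s).
  A=1, B=0, C=0, D=0
  A=1, B=0, C=0, D=1
  A=1, B=1, C=0, D=0
  A=1, B=1, C=0, D=1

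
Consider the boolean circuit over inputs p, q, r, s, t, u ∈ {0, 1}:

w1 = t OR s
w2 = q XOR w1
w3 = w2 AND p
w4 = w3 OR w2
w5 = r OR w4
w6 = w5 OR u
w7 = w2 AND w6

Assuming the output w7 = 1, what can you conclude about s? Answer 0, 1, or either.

Both values of s occur among assignments with w7 = 1:
  s=0: p=0, q=0, r=0, s=0, t=1, u=0
  s=1: p=0, q=0, r=0, s=1, t=0, u=0

either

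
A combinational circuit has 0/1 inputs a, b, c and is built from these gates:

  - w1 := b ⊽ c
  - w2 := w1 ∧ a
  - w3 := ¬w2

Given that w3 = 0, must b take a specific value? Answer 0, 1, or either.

w3 = ¬w2 must be 0, so w2 = 1.
Every assignment with w3 = 0 has b = 0; there are 1 such assignment(s).
  a=1, b=0, c=0

0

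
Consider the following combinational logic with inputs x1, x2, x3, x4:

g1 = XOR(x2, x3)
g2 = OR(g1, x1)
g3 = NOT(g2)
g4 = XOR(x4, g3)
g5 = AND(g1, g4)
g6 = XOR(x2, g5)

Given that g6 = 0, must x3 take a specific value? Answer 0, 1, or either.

either

Both values of x3 occur among assignments with g6 = 0:
  x3=0: x1=0, x2=0, x3=0, x4=0
  x3=1: x1=0, x2=0, x3=1, x4=0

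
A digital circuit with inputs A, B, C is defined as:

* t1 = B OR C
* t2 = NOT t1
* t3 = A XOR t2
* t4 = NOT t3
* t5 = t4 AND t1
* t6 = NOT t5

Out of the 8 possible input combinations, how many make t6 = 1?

5

t6 = NOT t5 must be 1, so t5 = 0.
Enumerating the 8 input combinations, 5 give t6 = 1 and 3 give t6 = 0.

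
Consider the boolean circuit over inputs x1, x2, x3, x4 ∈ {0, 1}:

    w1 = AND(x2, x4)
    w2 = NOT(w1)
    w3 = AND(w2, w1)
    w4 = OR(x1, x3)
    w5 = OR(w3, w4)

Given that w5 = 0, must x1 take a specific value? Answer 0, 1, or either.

w5 = OR(w3, w4) must be 0, so both w3 = 0 and w4 = 0.
Every assignment with w5 = 0 has x1 = 0; there are 4 such assignment(s).
  x1=0, x2=0, x3=0, x4=0
  x1=0, x2=0, x3=0, x4=1
  x1=0, x2=1, x3=0, x4=0
  x1=0, x2=1, x3=0, x4=1

0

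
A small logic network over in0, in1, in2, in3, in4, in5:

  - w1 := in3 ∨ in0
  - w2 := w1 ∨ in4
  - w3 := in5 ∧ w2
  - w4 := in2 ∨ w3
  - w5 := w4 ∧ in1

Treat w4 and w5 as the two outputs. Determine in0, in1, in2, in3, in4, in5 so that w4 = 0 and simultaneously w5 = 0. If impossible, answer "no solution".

in0=1 in1=0 in2=0 in3=0 in4=1 in5=0

Check with in0=1 in1=0 in2=0 in3=0 in4=1 in5=0:
w1 = in3 ∨ in0 = 0 ∨ 1 = 1
w2 = w1 ∨ in4 = 1 ∨ 1 = 1
w3 = in5 ∧ w2 = 0 ∧ 1 = 0
w4 = in2 ∨ w3 = 0 ∨ 0 = 0
w5 = w4 ∧ in1 = 0 ∧ 0 = 0
So w4 = 0 and w5 = 0.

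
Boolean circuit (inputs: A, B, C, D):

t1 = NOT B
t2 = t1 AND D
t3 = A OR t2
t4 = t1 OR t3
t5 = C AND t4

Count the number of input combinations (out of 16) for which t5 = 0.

t5 = C AND t4 must be 0, so at least one of C, t4 is 0.
Enumerating the 16 input combinations, 10 give t5 = 0 and 6 give t5 = 1.

10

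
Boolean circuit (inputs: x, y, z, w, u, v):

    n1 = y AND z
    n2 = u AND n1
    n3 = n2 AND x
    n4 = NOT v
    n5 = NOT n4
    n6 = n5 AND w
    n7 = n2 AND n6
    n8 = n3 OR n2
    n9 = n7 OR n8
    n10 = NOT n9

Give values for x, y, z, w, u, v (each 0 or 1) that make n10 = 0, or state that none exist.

x=0 y=1 z=1 w=0 u=1 v=0

n10 = NOT n9 must be 0, so n9 = 1.
n9 = n7 OR n8 must be 1, so at least one of n7, n8 is 1.
Check with x=0 y=1 z=1 w=0 u=1 v=0:
n1 = y AND z = 1 AND 1 = 1
n2 = u AND n1 = 1 AND 1 = 1
n3 = n2 AND x = 1 AND 0 = 0
n4 = NOT v = NOT 0 = 1
n5 = NOT n4 = NOT 1 = 0
n6 = n5 AND w = 0 AND 0 = 0
n7 = n2 AND n6 = 1 AND 0 = 0
n8 = n3 OR n2 = 0 OR 1 = 1
n9 = n7 OR n8 = 0 OR 1 = 1
n10 = NOT n9 = NOT 1 = 0
So n10 = 0 as required.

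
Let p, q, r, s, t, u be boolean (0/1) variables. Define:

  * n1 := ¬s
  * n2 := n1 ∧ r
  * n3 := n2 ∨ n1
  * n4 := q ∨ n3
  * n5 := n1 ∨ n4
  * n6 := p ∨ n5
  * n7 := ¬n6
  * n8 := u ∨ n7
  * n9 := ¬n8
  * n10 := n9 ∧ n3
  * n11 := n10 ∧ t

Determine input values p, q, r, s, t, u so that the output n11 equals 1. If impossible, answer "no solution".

Check with p=0, q=0, r=1, s=0, t=1, u=0:
n1 = ¬s = ¬0 = 1
n2 = n1 ∧ r = 1 ∧ 1 = 1
n3 = n2 ∨ n1 = 1 ∨ 1 = 1
n4 = q ∨ n3 = 0 ∨ 1 = 1
n5 = n1 ∨ n4 = 1 ∨ 1 = 1
n6 = p ∨ n5 = 0 ∨ 1 = 1
n7 = ¬n6 = ¬1 = 0
n8 = u ∨ n7 = 0 ∨ 0 = 0
n9 = ¬n8 = ¬0 = 1
n10 = n9 ∧ n3 = 1 ∧ 1 = 1
n11 = n10 ∧ t = 1 ∧ 1 = 1
So n11 = 1 as required.

p=0, q=0, r=1, s=0, t=1, u=0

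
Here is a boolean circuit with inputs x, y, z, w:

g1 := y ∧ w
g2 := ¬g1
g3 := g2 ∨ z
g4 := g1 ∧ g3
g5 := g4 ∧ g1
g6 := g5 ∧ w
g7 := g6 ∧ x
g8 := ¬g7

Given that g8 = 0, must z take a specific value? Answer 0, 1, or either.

g8 = ¬g7 must be 0, so g7 = 1.
g7 = g6 ∧ x must be 1, so both g6 = 1 and x = 1.
Every assignment with g8 = 0 has z = 1; there are 1 such assignment(s).
  x=1, y=1, z=1, w=1

1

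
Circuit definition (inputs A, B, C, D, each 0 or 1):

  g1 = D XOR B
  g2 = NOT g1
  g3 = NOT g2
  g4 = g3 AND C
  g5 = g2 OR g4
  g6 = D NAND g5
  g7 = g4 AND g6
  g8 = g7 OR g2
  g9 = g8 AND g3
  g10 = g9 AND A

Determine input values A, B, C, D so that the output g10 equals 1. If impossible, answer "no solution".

Check with A=1, B=1, C=1, D=0:
g1 = D XOR B = 0 XOR 1 = 1
g2 = NOT g1 = NOT 1 = 0
g3 = NOT g2 = NOT 0 = 1
g4 = g3 AND C = 1 AND 1 = 1
g5 = g2 OR g4 = 0 OR 1 = 1
g6 = D NAND g5 = 0 NAND 1 = 1
g7 = g4 AND g6 = 1 AND 1 = 1
g8 = g7 OR g2 = 1 OR 0 = 1
g9 = g8 AND g3 = 1 AND 1 = 1
g10 = g9 AND A = 1 AND 1 = 1
So g10 = 1 as required.

A=1, B=1, C=1, D=0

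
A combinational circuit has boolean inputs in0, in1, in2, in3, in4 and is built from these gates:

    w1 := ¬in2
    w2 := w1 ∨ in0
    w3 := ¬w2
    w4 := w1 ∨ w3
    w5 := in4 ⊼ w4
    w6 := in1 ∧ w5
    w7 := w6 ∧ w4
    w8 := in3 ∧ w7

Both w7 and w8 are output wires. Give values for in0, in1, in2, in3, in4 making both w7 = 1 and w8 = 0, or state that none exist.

in0=1, in1=1, in2=0, in3=0, in4=0

Check with in0=1, in1=1, in2=0, in3=0, in4=0:
w1 = ¬in2 = ¬0 = 1
w2 = w1 ∨ in0 = 1 ∨ 1 = 1
w3 = ¬w2 = ¬1 = 0
w4 = w1 ∨ w3 = 1 ∨ 0 = 1
w5 = in4 ⊼ w4 = 0 ⊼ 1 = 1
w6 = in1 ∧ w5 = 1 ∧ 1 = 1
w7 = w6 ∧ w4 = 1 ∧ 1 = 1
w8 = in3 ∧ w7 = 0 ∧ 1 = 0
So w7 = 1 and w8 = 0.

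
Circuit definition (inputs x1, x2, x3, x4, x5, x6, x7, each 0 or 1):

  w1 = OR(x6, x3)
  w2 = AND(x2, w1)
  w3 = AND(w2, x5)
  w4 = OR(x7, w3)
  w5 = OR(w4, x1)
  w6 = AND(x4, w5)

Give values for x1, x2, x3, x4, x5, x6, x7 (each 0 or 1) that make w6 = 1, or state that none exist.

x1=1 x2=0 x3=0 x4=1 x5=0 x6=0 x7=0

w6 = AND(x4, w5) must be 1, so both x4 = 1 and w5 = 1.
w5 = OR(w4, x1) must be 1, so at least one of w4, x1 is 1.
Check with x1=1 x2=0 x3=0 x4=1 x5=0 x6=0 x7=0:
w1 = OR(x6, x3) = OR(0, 0) = 0
w2 = AND(x2, w1) = AND(0, 0) = 0
w3 = AND(w2, x5) = AND(0, 0) = 0
w4 = OR(x7, w3) = OR(0, 0) = 0
w5 = OR(w4, x1) = OR(0, 1) = 1
w6 = AND(x4, w5) = AND(1, 1) = 1
So w6 = 1 as required.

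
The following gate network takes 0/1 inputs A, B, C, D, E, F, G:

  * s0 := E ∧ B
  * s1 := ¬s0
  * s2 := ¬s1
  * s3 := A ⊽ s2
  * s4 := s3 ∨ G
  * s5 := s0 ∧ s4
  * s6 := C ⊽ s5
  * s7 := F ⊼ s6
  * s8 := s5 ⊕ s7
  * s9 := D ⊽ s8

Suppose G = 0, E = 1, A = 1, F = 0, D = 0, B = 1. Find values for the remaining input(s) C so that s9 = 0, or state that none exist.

Check with G = 0, E = 1, A = 1, F = 0, D = 0, B = 1 and C=0:
s0 = E ∧ B = 1 ∧ 1 = 1
s1 = ¬s0 = ¬1 = 0
s2 = ¬s1 = ¬0 = 1
s3 = A ⊽ s2 = 1 ⊽ 1 = 0
s4 = s3 ∨ G = 0 ∨ 0 = 0
s5 = s0 ∧ s4 = 1 ∧ 0 = 0
s6 = C ⊽ s5 = 0 ⊽ 0 = 1
s7 = F ⊼ s6 = 0 ⊼ 1 = 1
s8 = s5 ⊕ s7 = 0 ⊕ 1 = 1
s9 = D ⊽ s8 = 0 ⊽ 1 = 0
So s9 = 0.

C=0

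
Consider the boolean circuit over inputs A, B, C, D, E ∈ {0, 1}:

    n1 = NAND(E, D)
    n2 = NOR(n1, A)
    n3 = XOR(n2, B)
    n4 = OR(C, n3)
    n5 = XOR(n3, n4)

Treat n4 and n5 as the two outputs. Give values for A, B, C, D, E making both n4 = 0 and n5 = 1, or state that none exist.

Across all 32 input combinations, none give both n4 = 0 and n5 = 1.

no solution exists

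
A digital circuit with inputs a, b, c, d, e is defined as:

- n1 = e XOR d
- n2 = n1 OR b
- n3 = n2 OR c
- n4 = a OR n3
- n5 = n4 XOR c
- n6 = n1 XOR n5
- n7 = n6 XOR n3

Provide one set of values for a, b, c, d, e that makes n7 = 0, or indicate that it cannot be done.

a=0, b=1, c=0, d=0, e=0

n7 = n6 XOR n3 must be 0, so n6 and n3 are equal.
Check with a=0, b=1, c=0, d=0, e=0:
n1 = e XOR d = 0 XOR 0 = 0
n2 = n1 OR b = 0 OR 1 = 1
n3 = n2 OR c = 1 OR 0 = 1
n4 = a OR n3 = 0 OR 1 = 1
n5 = n4 XOR c = 1 XOR 0 = 1
n6 = n1 XOR n5 = 0 XOR 1 = 1
n7 = n6 XOR n3 = 1 XOR 1 = 0
So n7 = 0 as required.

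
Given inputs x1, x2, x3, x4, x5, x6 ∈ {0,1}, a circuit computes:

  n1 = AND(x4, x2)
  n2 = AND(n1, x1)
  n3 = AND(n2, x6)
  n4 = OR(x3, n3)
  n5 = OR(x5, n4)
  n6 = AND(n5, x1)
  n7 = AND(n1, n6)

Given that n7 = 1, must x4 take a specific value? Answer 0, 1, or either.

n7 = AND(n1, n6) must be 1, so both n1 = 1 and n6 = 1.
Every assignment with n7 = 1 has x4 = 1; there are 7 such assignment(s).

1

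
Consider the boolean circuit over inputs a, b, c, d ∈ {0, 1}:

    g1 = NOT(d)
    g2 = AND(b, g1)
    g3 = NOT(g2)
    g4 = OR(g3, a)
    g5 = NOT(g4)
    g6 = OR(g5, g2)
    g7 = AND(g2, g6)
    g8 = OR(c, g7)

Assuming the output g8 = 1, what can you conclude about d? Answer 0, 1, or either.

Both values of d occur among assignments with g8 = 1:
  d=0: a=0, b=0, c=1, d=0
  d=1: a=0, b=0, c=1, d=1

either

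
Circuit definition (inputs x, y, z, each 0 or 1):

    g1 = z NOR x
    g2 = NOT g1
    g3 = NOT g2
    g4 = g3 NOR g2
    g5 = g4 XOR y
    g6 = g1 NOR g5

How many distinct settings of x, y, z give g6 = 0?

g6 = g1 NOR g5 must be 0, so at least one of g1, g5 is 1.
Enumerating the 8 input combinations, 5 give g6 = 0 and 3 give g6 = 1.

5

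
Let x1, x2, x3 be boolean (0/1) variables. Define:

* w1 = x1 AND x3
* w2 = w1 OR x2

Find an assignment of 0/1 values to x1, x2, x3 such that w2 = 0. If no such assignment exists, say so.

w2 = w1 OR x2 must be 0, so both w1 = 0 and x2 = 0.
w1 = x1 AND x3 must be 0, so at least one of x1, x3 is 0.
Check with x1=0, x2=0, x3=0:
w1 = x1 AND x3 = 0 AND 0 = 0
w2 = w1 OR x2 = 0 OR 0 = 0
So w2 = 0 as required.

x1=0, x2=0, x3=0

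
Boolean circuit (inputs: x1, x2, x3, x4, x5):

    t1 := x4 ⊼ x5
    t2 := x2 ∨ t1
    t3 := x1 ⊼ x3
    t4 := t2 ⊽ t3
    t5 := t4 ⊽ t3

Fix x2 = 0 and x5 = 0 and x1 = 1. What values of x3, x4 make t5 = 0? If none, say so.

t5 = t4 ⊽ t3 must be 0, so at least one of t4, t3 is 1.
Check with x2 = 0 and x5 = 0 and x1 = 1 and x3=0, x4=0:
t1 = x4 ⊼ x5 = 0 ⊼ 0 = 1
t2 = x2 ∨ t1 = 0 ∨ 1 = 1
t3 = x1 ⊼ x3 = 1 ⊼ 0 = 1
t4 = t2 ⊽ t3 = 1 ⊽ 1 = 0
t5 = t4 ⊽ t3 = 0 ⊽ 1 = 0
So t5 = 0.

x3=0 x4=0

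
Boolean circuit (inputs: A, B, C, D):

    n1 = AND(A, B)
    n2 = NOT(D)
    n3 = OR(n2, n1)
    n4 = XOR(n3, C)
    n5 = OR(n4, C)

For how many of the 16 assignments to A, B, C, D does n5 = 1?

n5 = OR(n4, C) must be 1, so at least one of n4, C is 1.
Enumerating the 16 input combinations, 13 give n5 = 1 and 3 give n5 = 0.

13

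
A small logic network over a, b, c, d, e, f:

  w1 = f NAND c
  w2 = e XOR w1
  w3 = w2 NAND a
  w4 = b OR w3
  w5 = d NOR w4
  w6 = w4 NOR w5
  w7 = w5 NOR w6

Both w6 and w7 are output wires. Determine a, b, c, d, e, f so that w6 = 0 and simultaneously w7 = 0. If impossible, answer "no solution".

a=1 b=0 c=0 d=0 e=0 f=1

Check with a=1 b=0 c=0 d=0 e=0 f=1:
w1 = f NAND c = 1 NAND 0 = 1
w2 = e XOR w1 = 0 XOR 1 = 1
w3 = w2 NAND a = 1 NAND 1 = 0
w4 = b OR w3 = 0 OR 0 = 0
w5 = d NOR w4 = 0 NOR 0 = 1
w6 = w4 NOR w5 = 0 NOR 1 = 0
w7 = w5 NOR w6 = 1 NOR 0 = 0
So w6 = 0 and w7 = 0.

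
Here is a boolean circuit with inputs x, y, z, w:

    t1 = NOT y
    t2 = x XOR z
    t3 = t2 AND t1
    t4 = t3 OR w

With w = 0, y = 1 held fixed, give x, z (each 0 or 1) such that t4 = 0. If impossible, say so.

Check with w = 0, y = 1 and x=1, z=0:
t1 = NOT y = NOT 1 = 0
t2 = x XOR z = 1 XOR 0 = 1
t3 = t2 AND t1 = 1 AND 0 = 0
t4 = t3 OR w = 0 OR 0 = 0
So t4 = 0.

x=1, z=0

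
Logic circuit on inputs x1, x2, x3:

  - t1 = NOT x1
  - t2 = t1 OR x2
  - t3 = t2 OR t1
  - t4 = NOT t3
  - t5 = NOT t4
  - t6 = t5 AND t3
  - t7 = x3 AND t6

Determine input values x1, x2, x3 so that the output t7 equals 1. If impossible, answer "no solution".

x1=0, x2=0, x3=1

Check with x1=0, x2=0, x3=1:
t1 = NOT x1 = NOT 0 = 1
t2 = t1 OR x2 = 1 OR 0 = 1
t3 = t2 OR t1 = 1 OR 1 = 1
t4 = NOT t3 = NOT 1 = 0
t5 = NOT t4 = NOT 0 = 1
t6 = t5 AND t3 = 1 AND 1 = 1
t7 = x3 AND t6 = 1 AND 1 = 1
So t7 = 1 as required.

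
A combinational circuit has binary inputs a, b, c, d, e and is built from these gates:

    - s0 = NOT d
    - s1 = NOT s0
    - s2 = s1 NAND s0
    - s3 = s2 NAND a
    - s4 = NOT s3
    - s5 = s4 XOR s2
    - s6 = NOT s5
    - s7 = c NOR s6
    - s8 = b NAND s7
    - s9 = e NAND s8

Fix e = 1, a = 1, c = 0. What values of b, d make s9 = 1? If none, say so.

With e = 1, a = 1, c = 0 fixed, none of the 4 settings of b, d give s9 = 1.
For example, with b=1, d=1:
s0 = NOT d = NOT 1 = 0
s1 = NOT s0 = NOT 0 = 1
s2 = s1 NAND s0 = 1 NAND 0 = 1
s3 = s2 NAND a = 1 NAND 1 = 0
s4 = NOT s3 = NOT 0 = 1
s5 = s4 XOR s2 = 1 XOR 1 = 0
s6 = NOT s5 = NOT 0 = 1
s7 = c NOR s6 = 0 NOR 1 = 0
s8 = b NAND s7 = 1 NAND 0 = 1
s9 = e NAND s8 = 1 NAND 1 = 0
giving s9 = 0 ≠ 1.

no solution exists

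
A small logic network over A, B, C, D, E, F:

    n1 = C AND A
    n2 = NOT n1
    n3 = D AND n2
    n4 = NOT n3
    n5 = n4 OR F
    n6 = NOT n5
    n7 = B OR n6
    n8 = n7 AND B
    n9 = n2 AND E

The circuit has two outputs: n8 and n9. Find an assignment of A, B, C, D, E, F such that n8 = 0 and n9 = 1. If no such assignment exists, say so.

Check with A=0, B=0, C=0, D=0, E=1, F=0:
n1 = C AND A = 0 AND 0 = 0
n2 = NOT n1 = NOT 0 = 1
n3 = D AND n2 = 0 AND 1 = 0
n4 = NOT n3 = NOT 0 = 1
n5 = n4 OR F = 1 OR 0 = 1
n6 = NOT n5 = NOT 1 = 0
n7 = B OR n6 = 0 OR 0 = 0
n8 = n7 AND B = 0 AND 0 = 0
n9 = n2 AND E = 1 AND 1 = 1
So n8 = 0 and n9 = 1.

A=0, B=0, C=0, D=0, E=1, F=0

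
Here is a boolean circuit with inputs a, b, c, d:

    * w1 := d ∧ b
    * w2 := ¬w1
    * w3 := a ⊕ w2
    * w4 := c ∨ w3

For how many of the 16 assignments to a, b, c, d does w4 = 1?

w4 = c ∨ w3 must be 1, so at least one of c, w3 is 1.
Enumerating the 16 input combinations, 12 give w4 = 1 and 4 give w4 = 0.

12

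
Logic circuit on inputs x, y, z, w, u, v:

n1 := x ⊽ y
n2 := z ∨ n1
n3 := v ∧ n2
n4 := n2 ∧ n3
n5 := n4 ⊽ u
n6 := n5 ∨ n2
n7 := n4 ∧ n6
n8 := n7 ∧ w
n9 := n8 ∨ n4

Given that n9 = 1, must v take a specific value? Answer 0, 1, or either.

n9 = n8 ∨ n4 must be 1, so at least one of n8, n4 is 1.
Every assignment with n9 = 1 has v = 1; there are 20 such assignment(s).

1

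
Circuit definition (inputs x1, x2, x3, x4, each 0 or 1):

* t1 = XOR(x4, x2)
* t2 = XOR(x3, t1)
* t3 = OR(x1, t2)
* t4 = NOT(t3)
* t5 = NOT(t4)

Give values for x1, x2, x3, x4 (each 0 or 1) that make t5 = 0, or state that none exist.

x1=0 x2=1 x3=1 x4=0

Check with x1=0 x2=1 x3=1 x4=0:
t1 = XOR(x4, x2) = XOR(0, 1) = 1
t2 = XOR(x3, t1) = XOR(1, 1) = 0
t3 = OR(x1, t2) = OR(0, 0) = 0
t4 = NOT(t3) = NOT 0 = 1
t5 = NOT(t4) = NOT 1 = 0
So t5 = 0 as required.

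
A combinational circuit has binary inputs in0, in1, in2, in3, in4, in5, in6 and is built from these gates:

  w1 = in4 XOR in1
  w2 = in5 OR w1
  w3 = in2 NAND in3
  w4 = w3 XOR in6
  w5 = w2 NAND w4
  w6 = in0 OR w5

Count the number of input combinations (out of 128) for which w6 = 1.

104

w6 = in0 OR w5 must be 1, so at least one of in0, w5 is 1.
Enumerating the 128 input combinations, 104 give w6 = 1 and 24 give w6 = 0.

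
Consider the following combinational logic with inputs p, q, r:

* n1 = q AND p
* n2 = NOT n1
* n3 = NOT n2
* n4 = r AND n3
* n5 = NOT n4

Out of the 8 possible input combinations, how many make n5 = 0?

n5 = NOT n4 must be 0, so n4 = 1.
n4 = r AND n3 must be 1, so both r = 1 and n3 = 1.
Satisfying assignments:
  p=1, q=1, r=1

1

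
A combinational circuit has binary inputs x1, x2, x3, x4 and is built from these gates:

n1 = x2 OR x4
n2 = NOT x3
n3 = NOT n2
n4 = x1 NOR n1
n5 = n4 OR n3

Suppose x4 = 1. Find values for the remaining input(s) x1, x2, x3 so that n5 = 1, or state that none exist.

x1=1 x2=1 x3=1

n5 = n4 OR n3 must be 1, so at least one of n4, n3 is 1.
Check with x4 = 1 and x1=1, x2=1, x3=1:
n1 = x2 OR x4 = 1 OR 1 = 1
n2 = NOT x3 = NOT 1 = 0
n3 = NOT n2 = NOT 0 = 1
n4 = x1 NOR n1 = 1 NOR 1 = 0
n5 = n4 OR n3 = 0 OR 1 = 1
So n5 = 1.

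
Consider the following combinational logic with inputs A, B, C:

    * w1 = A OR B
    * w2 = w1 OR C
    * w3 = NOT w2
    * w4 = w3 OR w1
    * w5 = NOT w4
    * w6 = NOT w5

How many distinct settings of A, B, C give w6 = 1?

7

w6 = NOT w5 must be 1, so w5 = 0.
Enumerating the 8 input combinations, 7 give w6 = 1 and 1 give w6 = 0.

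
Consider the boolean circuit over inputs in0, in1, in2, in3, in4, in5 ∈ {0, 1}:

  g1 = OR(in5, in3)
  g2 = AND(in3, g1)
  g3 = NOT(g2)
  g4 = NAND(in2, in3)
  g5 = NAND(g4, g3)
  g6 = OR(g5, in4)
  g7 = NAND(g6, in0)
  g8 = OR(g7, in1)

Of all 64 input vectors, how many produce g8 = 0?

g8 = OR(g7, in1) must be 0, so both g7 = 0 and in1 = 0.
g7 = NAND(g6, in0) must be 0, so both g6 = 1 and in0 = 1.
Enumerating the 64 input combinations, 12 give g8 = 0 and 52 give g8 = 1.

12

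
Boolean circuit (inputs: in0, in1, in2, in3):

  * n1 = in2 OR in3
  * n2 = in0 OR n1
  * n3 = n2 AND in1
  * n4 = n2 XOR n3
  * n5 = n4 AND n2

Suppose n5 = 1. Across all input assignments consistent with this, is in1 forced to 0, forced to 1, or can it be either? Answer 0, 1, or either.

0

n5 = n4 AND n2 must be 1, so both n4 = 1 and n2 = 1.
n4 = n2 XOR n3 must be 1, so n2 and n3 differ.
n2 = in0 OR n1 must be 1, so at least one of in0, n1 is 1.
Every assignment with n5 = 1 has in1 = 0; there are 7 such assignment(s).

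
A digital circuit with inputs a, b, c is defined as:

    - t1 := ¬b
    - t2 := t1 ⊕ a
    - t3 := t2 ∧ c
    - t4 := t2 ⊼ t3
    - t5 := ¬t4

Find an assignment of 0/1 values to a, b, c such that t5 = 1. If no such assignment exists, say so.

Check with a=1 b=1 c=1:
t1 = ¬b = ¬1 = 0
t2 = t1 ⊕ a = 0 ⊕ 1 = 1
t3 = t2 ∧ c = 1 ∧ 1 = 1
t4 = t2 ⊼ t3 = 1 ⊼ 1 = 0
t5 = ¬t4 = ¬0 = 1
So t5 = 1 as required.

a=1 b=1 c=1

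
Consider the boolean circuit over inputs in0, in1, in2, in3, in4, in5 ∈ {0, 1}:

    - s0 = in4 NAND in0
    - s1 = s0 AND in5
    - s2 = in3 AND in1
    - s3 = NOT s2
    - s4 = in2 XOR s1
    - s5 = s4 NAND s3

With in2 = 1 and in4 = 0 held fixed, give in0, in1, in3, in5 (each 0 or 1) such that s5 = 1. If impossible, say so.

s5 = s4 NAND s3 must be 1, so at least one of s4, s3 is 0.
Check with in2 = 1 and in4 = 0 and in0=0, in1=1, in3=1, in5=1:
s0 = in4 NAND in0 = 0 NAND 0 = 1
s1 = s0 AND in5 = 1 AND 1 = 1
s2 = in3 AND in1 = 1 AND 1 = 1
s3 = NOT s2 = NOT 1 = 0
s4 = in2 XOR s1 = 1 XOR 1 = 0
s5 = s4 NAND s3 = 0 NAND 0 = 1
So s5 = 1.

in0=0, in1=1, in3=1, in5=1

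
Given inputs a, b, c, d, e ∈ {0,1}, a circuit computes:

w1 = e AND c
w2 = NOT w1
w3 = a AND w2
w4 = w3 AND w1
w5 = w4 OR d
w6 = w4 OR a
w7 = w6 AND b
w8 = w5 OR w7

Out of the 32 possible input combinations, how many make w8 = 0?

w8 = w5 OR w7 must be 0, so both w5 = 0 and w7 = 0.
Enumerating the 32 input combinations, 12 give w8 = 0 and 20 give w8 = 1.

12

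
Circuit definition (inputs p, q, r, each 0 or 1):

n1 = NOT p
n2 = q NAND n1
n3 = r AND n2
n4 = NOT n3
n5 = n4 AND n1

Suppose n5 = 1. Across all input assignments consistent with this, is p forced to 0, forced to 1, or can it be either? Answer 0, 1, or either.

n5 = n4 AND n1 must be 1, so both n4 = 1 and n1 = 1.
n4 = NOT n3 must be 1, so n3 = 0.
n1 = NOT p must be 1, so p = 0.
Every assignment with n5 = 1 has p = 0; there are 3 such assignment(s).
  p=0, q=0, r=0
  p=0, q=1, r=0
  p=0, q=1, r=1

0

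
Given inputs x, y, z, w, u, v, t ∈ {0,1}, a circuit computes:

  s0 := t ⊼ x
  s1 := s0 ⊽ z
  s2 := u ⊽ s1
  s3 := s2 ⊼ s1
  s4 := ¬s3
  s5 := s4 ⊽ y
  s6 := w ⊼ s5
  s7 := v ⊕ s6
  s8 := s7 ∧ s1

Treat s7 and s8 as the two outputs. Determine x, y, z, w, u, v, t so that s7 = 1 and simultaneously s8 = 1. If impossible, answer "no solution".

x=1, y=0, z=0, w=1, u=0, v=1, t=1

Check with x=1, y=0, z=0, w=1, u=0, v=1, t=1:
s0 = t ⊼ x = 1 ⊼ 1 = 0
s1 = s0 ⊽ z = 0 ⊽ 0 = 1
s2 = u ⊽ s1 = 0 ⊽ 1 = 0
s3 = s2 ⊼ s1 = 0 ⊼ 1 = 1
s4 = ¬s3 = ¬1 = 0
s5 = s4 ⊽ y = 0 ⊽ 0 = 1
s6 = w ⊼ s5 = 1 ⊼ 1 = 0
s7 = v ⊕ s6 = 1 ⊕ 0 = 1
s8 = s7 ∧ s1 = 1 ∧ 1 = 1
So s7 = 1 and s8 = 1.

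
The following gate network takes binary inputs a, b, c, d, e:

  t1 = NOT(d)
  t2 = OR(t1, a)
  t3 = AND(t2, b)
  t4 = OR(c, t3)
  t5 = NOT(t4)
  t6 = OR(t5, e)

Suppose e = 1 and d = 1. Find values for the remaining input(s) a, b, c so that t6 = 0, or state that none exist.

With e = 1 and d = 1 fixed, none of the 8 settings of a, b, c give t6 = 0.
For example, with a=0, b=0, c=1:
t1 = NOT(d) = NOT 1 = 0
t2 = OR(t1, a) = OR(0, 0) = 0
t3 = AND(t2, b) = AND(0, 0) = 0
t4 = OR(c, t3) = OR(1, 0) = 1
t5 = NOT(t4) = NOT 1 = 0
t6 = OR(t5, e) = OR(0, 1) = 1
giving t6 = 1 ≠ 0.

no solution exists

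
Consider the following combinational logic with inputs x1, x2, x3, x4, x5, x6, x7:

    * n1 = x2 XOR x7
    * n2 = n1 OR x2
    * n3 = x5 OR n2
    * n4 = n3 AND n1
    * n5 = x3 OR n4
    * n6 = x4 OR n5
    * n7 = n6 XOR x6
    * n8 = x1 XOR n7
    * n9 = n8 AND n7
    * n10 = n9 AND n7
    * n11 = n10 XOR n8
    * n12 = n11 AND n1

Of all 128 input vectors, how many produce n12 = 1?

n12 = n11 AND n1 must be 1, so both n11 = 1 and n1 = 1.
n11 = n10 XOR n8 must be 1, so n10 and n8 differ.
Enumerating the 128 input combinations, 16 give n12 = 1 and 112 give n12 = 0.

16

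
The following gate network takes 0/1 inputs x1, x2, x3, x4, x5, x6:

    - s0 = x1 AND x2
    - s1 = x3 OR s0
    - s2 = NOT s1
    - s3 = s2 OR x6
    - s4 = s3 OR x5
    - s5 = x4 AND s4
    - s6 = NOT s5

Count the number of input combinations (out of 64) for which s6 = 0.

27

s6 = NOT s5 must be 0, so s5 = 1.
s5 = x4 AND s4 must be 1, so both x4 = 1 and s4 = 1.
Enumerating the 64 input combinations, 27 give s6 = 0 and 37 give s6 = 1.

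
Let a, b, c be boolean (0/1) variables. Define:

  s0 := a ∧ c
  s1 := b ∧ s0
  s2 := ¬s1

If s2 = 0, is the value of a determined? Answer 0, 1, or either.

s2 = ¬s1 must be 0, so s1 = 1.
Every assignment with s2 = 0 has a = 1; there are 1 such assignment(s).
  a=1, b=1, c=1

1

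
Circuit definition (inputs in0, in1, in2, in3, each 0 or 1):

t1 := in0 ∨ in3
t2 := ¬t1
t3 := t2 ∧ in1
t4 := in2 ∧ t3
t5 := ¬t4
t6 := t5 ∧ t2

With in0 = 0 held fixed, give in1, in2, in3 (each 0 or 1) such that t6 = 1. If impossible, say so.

t6 = t5 ∧ t2 must be 1, so both t5 = 1 and t2 = 1.
t5 = ¬t4 must be 1, so t4 = 0.
Check with in0 = 0 and in1=1, in2=0, in3=0:
t1 = in0 ∨ in3 = 0 ∨ 0 = 0
t2 = ¬t1 = ¬0 = 1
t3 = t2 ∧ in1 = 1 ∧ 1 = 1
t4 = in2 ∧ t3 = 0 ∧ 1 = 0
t5 = ¬t4 = ¬0 = 1
t6 = t5 ∧ t2 = 1 ∧ 1 = 1
So t6 = 1.

in1=1 in2=0 in3=0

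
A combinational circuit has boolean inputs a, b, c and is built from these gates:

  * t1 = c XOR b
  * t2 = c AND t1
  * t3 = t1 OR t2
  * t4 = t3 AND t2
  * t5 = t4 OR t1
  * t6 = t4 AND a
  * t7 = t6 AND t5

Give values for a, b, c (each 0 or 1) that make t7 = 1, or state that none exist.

a=1 b=0 c=1

t7 = t6 AND t5 must be 1, so both t6 = 1 and t5 = 1.
Check with a=1 b=0 c=1:
t1 = c XOR b = 1 XOR 0 = 1
t2 = c AND t1 = 1 AND 1 = 1
t3 = t1 OR t2 = 1 OR 1 = 1
t4 = t3 AND t2 = 1 AND 1 = 1
t5 = t4 OR t1 = 1 OR 1 = 1
t6 = t4 AND a = 1 AND 1 = 1
t7 = t6 AND t5 = 1 AND 1 = 1
So t7 = 1 as required.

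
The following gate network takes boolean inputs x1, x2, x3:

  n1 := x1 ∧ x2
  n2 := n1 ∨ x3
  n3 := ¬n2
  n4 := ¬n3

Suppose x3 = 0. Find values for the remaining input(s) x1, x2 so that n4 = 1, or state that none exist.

x1=1 x2=1

n4 = ¬n3 must be 1, so n3 = 0.
n3 = ¬n2 must be 0, so n2 = 1.
Check with x3 = 0 and x1=1, x2=1:
n1 = x1 ∧ x2 = 1 ∧ 1 = 1
n2 = n1 ∨ x3 = 1 ∨ 0 = 1
n3 = ¬n2 = ¬1 = 0
n4 = ¬n3 = ¬0 = 1
So n4 = 1.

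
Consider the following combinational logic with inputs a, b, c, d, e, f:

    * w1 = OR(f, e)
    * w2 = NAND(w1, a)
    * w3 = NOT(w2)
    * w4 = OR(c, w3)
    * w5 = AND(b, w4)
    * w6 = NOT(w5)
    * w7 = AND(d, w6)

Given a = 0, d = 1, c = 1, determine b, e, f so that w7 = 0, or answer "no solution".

b=1 e=1 f=0

w7 = AND(d, w6) must be 0, so at least one of d, w6 is 0.
Check with a = 0, d = 1, c = 1 and b=1, e=1, f=0:
w1 = OR(f, e) = OR(0, 1) = 1
w2 = NAND(w1, a) = NAND(1, 0) = 1
w3 = NOT(w2) = NOT 1 = 0
w4 = OR(c, w3) = OR(1, 0) = 1
w5 = AND(b, w4) = AND(1, 1) = 1
w6 = NOT(w5) = NOT 1 = 0
w7 = AND(d, w6) = AND(1, 0) = 0
So w7 = 0.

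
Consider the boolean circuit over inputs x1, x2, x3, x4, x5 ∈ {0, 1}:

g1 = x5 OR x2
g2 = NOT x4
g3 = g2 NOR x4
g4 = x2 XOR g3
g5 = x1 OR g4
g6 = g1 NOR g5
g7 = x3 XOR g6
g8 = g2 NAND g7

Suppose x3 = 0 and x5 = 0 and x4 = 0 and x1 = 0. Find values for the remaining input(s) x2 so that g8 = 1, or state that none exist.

x2=1

Check with x3 = 0 and x5 = 0 and x4 = 0 and x1 = 0 and x2=1:
g1 = x5 OR x2 = 0 OR 1 = 1
g2 = NOT x4 = NOT 0 = 1
g3 = g2 NOR x4 = 1 NOR 0 = 0
g4 = x2 XOR g3 = 1 XOR 0 = 1
g5 = x1 OR g4 = 0 OR 1 = 1
g6 = g1 NOR g5 = 1 NOR 1 = 0
g7 = x3 XOR g6 = 0 XOR 0 = 0
g8 = g2 NAND g7 = 1 NAND 0 = 1
So g8 = 1.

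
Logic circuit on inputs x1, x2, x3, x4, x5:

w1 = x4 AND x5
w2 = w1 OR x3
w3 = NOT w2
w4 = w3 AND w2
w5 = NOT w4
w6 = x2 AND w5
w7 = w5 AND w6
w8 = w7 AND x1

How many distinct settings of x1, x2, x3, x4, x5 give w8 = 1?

8

w8 = w7 AND x1 must be 1, so both w7 = 1 and x1 = 1.
Enumerating the 32 input combinations, 8 give w8 = 1 and 24 give w8 = 0.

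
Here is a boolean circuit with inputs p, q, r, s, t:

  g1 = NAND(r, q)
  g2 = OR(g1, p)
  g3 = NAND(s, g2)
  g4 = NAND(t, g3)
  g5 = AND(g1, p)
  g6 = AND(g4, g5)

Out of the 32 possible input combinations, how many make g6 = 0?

g6 = AND(g4, g5) must be 0, so at least one of g4, g5 is 0.
Enumerating the 32 input combinations, 23 give g6 = 0 and 9 give g6 = 1.

23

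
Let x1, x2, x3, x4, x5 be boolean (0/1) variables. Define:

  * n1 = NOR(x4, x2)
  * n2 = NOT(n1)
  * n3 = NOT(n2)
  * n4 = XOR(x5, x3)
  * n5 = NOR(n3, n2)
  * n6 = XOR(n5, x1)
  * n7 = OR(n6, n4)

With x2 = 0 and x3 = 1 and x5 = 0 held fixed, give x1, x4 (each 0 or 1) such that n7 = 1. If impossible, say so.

n7 = OR(n6, n4) must be 1, so at least one of n6, n4 is 1.
Check with x2 = 0 and x3 = 1 and x5 = 0 and x1=0, x4=1:
n1 = NOR(x4, x2) = NOR(1, 0) = 0
n2 = NOT(n1) = NOT 0 = 1
n3 = NOT(n2) = NOT 1 = 0
n4 = XOR(x5, x3) = XOR(0, 1) = 1
n5 = NOR(n3, n2) = NOR(0, 1) = 0
n6 = XOR(n5, x1) = XOR(0, 0) = 0
n7 = OR(n6, n4) = OR(0, 1) = 1
So n7 = 1.

x1=0, x4=1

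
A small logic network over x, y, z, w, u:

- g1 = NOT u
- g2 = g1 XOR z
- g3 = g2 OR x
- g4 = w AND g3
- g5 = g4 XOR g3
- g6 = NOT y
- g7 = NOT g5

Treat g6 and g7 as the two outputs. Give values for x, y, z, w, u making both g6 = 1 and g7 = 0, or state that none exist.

Check with x=1 y=0 z=0 w=0 u=0:
g1 = NOT u = NOT 0 = 1
g2 = g1 XOR z = 1 XOR 0 = 1
g3 = g2 OR x = 1 OR 1 = 1
g4 = w AND g3 = 0 AND 1 = 0
g5 = g4 XOR g3 = 0 XOR 1 = 1
g6 = NOT y = NOT 0 = 1
g7 = NOT g5 = NOT 1 = 0
So g6 = 1 and g7 = 0.

x=1 y=0 z=0 w=0 u=0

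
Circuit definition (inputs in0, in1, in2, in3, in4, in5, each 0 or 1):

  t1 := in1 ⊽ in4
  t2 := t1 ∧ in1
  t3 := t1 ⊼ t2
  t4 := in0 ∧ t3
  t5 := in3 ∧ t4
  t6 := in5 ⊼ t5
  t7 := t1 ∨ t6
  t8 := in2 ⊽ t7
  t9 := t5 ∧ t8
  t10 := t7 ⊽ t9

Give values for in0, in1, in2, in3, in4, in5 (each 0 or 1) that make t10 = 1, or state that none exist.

in0=1, in1=0, in2=1, in3=1, in4=1, in5=1

t10 = t7 ⊽ t9 must be 1, so both t7 = 0 and t9 = 0.
t7 = t1 ∨ t6 must be 0, so both t1 = 0 and t6 = 0.
Check with in0=1, in1=0, in2=1, in3=1, in4=1, in5=1:
t1 = in1 ⊽ in4 = 0 ⊽ 1 = 0
t2 = t1 ∧ in1 = 0 ∧ 0 = 0
t3 = t1 ⊼ t2 = 0 ⊼ 0 = 1
t4 = in0 ∧ t3 = 1 ∧ 1 = 1
t5 = in3 ∧ t4 = 1 ∧ 1 = 1
t6 = in5 ⊼ t5 = 1 ⊼ 1 = 0
t7 = t1 ∨ t6 = 0 ∨ 0 = 0
t8 = in2 ⊽ t7 = 1 ⊽ 0 = 0
t9 = t5 ∧ t8 = 1 ∧ 0 = 0
t10 = t7 ⊽ t9 = 0 ⊽ 0 = 1
So t10 = 1 as required.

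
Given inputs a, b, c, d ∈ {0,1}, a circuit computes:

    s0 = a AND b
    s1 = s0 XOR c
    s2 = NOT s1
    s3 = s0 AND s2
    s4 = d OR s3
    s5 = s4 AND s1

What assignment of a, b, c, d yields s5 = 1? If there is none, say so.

a=1, b=1, c=0, d=1

s5 = s4 AND s1 must be 1, so both s4 = 1 and s1 = 1.
Check with a=1, b=1, c=0, d=1:
s0 = a AND b = 1 AND 1 = 1
s1 = s0 XOR c = 1 XOR 0 = 1
s2 = NOT s1 = NOT 1 = 0
s3 = s0 AND s2 = 1 AND 0 = 0
s4 = d OR s3 = 1 OR 0 = 1
s5 = s4 AND s1 = 1 AND 1 = 1
So s5 = 1 as required.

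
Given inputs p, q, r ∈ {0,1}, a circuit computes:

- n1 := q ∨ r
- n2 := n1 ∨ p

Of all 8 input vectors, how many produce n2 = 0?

1

n2 = n1 ∨ p must be 0, so both n1 = 0 and p = 0.
n1 = q ∨ r must be 0, so both q = 0 and r = 0.
Enumerating the 8 input combinations, 1 give n2 = 0 and 7 give n2 = 1.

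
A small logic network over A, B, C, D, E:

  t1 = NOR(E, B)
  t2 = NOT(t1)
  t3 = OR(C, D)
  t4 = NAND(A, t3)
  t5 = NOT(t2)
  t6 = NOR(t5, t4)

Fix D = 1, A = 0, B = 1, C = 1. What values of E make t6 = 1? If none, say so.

With D = 1, A = 0, B = 1, C = 1 fixed, none of the 2 settings of E give t6 = 1.
For example, with E=1:
t1 = NOR(E, B) = NOR(1, 1) = 0
t2 = NOT(t1) = NOT 0 = 1
t3 = OR(C, D) = OR(1, 1) = 1
t4 = NAND(A, t3) = NAND(0, 1) = 1
t5 = NOT(t2) = NOT 1 = 0
t6 = NOR(t5, t4) = NOR(0, 1) = 0
giving t6 = 0 ≠ 1.

no solution exists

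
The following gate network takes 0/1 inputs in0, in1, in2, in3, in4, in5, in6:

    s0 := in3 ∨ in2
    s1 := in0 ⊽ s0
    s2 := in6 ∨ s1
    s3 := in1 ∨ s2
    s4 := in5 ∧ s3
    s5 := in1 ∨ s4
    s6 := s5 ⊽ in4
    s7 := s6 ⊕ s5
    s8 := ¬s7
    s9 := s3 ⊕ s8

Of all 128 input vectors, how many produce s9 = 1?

s9 = s3 ⊕ s8 must be 1, so s3 and s8 differ.
Enumerating the 128 input combinations, 105 give s9 = 1 and 23 give s9 = 0.

105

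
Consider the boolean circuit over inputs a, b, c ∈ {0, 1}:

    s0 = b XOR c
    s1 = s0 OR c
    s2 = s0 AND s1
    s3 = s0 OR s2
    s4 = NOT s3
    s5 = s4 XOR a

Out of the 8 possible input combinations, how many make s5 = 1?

4

s5 = s4 XOR a must be 1, so s4 and a differ.
Enumerating the 8 input combinations, 4 give s5 = 1 and 4 give s5 = 0.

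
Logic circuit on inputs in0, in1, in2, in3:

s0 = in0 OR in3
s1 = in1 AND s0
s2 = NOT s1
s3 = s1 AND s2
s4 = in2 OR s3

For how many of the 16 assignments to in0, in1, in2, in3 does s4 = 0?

s4 = in2 OR s3 must be 0, so both in2 = 0 and s3 = 0.
Enumerating the 16 input combinations, 8 give s4 = 0 and 8 give s4 = 1.

8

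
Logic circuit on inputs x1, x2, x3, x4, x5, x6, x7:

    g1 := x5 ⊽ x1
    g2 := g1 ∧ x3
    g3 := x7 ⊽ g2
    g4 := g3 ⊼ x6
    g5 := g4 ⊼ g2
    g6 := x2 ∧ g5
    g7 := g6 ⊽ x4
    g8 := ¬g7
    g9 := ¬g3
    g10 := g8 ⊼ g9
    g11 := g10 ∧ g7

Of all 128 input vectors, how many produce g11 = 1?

36

g11 = g10 ∧ g7 must be 1, so both g10 = 1 and g7 = 1.
g10 = g8 ⊼ g9 must be 1, so at least one of g8, g9 is 0.
g7 = g6 ⊽ x4 must be 1, so both g6 = 0 and x4 = 0.
Enumerating the 128 input combinations, 36 give g11 = 1 and 92 give g11 = 0.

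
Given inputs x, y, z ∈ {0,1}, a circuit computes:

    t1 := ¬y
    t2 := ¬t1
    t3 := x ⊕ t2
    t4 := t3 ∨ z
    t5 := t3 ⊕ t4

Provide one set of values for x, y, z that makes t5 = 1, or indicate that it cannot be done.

Check with x=1, y=1, z=1:
t1 = ¬y = ¬1 = 0
t2 = ¬t1 = ¬0 = 1
t3 = x ⊕ t2 = 1 ⊕ 1 = 0
t4 = t3 ∨ z = 0 ∨ 1 = 1
t5 = t3 ⊕ t4 = 0 ⊕ 1 = 1
So t5 = 1 as required.

x=1, y=1, z=1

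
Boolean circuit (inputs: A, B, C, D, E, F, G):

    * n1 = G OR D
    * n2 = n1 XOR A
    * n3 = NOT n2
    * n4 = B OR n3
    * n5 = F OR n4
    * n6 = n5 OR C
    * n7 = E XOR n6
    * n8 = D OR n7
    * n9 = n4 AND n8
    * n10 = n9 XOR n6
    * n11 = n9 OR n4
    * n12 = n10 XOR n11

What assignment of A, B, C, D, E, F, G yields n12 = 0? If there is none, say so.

Check with A=1 B=1 C=1 D=0 E=1 F=1 G=1:
n1 = G OR D = 1 OR 0 = 1
n2 = n1 XOR A = 1 XOR 1 = 0
n3 = NOT n2 = NOT 0 = 1
n4 = B OR n3 = 1 OR 1 = 1
n5 = F OR n4 = 1 OR 1 = 1
n6 = n5 OR C = 1 OR 1 = 1
n7 = E XOR n6 = 1 XOR 1 = 0
n8 = D OR n7 = 0 OR 0 = 0
n9 = n4 AND n8 = 1 AND 0 = 0
n10 = n9 XOR n6 = 0 XOR 1 = 1
n11 = n9 OR n4 = 0 OR 1 = 1
n12 = n10 XOR n11 = 1 XOR 1 = 0
So n12 = 0 as required.

A=1 B=1 C=1 D=0 E=1 F=1 G=1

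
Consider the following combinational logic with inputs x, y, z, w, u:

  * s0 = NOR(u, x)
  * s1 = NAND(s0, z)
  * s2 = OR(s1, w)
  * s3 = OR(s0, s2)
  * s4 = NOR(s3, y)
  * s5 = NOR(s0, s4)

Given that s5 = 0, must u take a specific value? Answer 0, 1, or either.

0

s5 = NOR(s0, s4) must be 0, so at least one of s0, s4 is 1.
Every assignment with s5 = 0 has u = 0; there are 8 such assignment(s).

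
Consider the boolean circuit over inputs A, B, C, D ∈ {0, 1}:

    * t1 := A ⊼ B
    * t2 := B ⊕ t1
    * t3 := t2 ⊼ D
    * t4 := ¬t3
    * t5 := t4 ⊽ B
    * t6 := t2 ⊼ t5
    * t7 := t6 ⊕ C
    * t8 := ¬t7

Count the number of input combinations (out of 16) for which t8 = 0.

8

t8 = ¬t7 must be 0, so t7 = 1.
t7 = t6 ⊕ C must be 1, so t6 and C differ.
Enumerating the 16 input combinations, 8 give t8 = 0 and 8 give t8 = 1.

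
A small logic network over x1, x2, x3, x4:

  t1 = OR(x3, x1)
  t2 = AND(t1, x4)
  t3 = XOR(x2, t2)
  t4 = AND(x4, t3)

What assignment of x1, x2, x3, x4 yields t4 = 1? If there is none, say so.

x1=0, x2=1, x3=0, x4=1

t4 = AND(x4, t3) must be 1, so both x4 = 1 and t3 = 1.
t3 = XOR(x2, t2) must be 1, so x2 and t2 differ.
Check with x1=0, x2=1, x3=0, x4=1:
t1 = OR(x3, x1) = OR(0, 0) = 0
t2 = AND(t1, x4) = AND(0, 1) = 0
t3 = XOR(x2, t2) = XOR(1, 0) = 1
t4 = AND(x4, t3) = AND(1, 1) = 1
So t4 = 1 as required.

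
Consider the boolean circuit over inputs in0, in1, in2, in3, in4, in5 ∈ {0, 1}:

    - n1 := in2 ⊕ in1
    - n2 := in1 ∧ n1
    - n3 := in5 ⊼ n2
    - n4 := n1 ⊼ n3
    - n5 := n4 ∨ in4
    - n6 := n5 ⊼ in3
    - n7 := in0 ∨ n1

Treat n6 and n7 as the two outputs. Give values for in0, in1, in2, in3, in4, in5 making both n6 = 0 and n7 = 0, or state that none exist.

in0=0 in1=1 in2=1 in3=1 in4=0 in5=1

Check with in0=0 in1=1 in2=1 in3=1 in4=0 in5=1:
n1 = in2 ⊕ in1 = 1 ⊕ 1 = 0
n2 = in1 ∧ n1 = 1 ∧ 0 = 0
n3 = in5 ⊼ n2 = 1 ⊼ 0 = 1
n4 = n1 ⊼ n3 = 0 ⊼ 1 = 1
n5 = n4 ∨ in4 = 1 ∨ 0 = 1
n6 = n5 ⊼ in3 = 1 ⊼ 1 = 0
n7 = in0 ∨ n1 = 0 ∨ 0 = 0
So n6 = 0 and n7 = 0.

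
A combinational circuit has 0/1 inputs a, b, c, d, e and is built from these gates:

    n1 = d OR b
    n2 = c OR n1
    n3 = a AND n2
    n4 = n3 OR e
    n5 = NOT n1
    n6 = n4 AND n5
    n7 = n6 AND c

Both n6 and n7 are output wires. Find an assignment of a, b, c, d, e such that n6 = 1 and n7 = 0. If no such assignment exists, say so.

Check with a=1 b=0 c=0 d=0 e=1:
n1 = d OR b = 0 OR 0 = 0
n2 = c OR n1 = 0 OR 0 = 0
n3 = a AND n2 = 1 AND 0 = 0
n4 = n3 OR e = 0 OR 1 = 1
n5 = NOT n1 = NOT 0 = 1
n6 = n4 AND n5 = 1 AND 1 = 1
n7 = n6 AND c = 1 AND 0 = 0
So n6 = 1 and n7 = 0.

a=1 b=0 c=0 d=0 e=1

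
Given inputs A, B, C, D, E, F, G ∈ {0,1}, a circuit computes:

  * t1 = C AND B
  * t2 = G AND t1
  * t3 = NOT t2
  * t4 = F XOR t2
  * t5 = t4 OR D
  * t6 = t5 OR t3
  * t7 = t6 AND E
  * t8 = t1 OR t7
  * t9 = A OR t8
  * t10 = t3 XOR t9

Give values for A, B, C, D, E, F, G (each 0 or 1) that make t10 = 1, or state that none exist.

Check with A=0, B=1, C=1, D=1, E=0, F=0, G=1:
t1 = C AND B = 1 AND 1 = 1
t2 = G AND t1 = 1 AND 1 = 1
t3 = NOT t2 = NOT 1 = 0
t4 = F XOR t2 = 0 XOR 1 = 1
t5 = t4 OR D = 1 OR 1 = 1
t6 = t5 OR t3 = 1 OR 0 = 1
t7 = t6 AND E = 1 AND 0 = 0
t8 = t1 OR t7 = 1 OR 0 = 1
t9 = A OR t8 = 0 OR 1 = 1
t10 = t3 XOR t9 = 0 XOR 1 = 1
So t10 = 1 as required.

A=0, B=1, C=1, D=1, E=0, F=0, G=1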